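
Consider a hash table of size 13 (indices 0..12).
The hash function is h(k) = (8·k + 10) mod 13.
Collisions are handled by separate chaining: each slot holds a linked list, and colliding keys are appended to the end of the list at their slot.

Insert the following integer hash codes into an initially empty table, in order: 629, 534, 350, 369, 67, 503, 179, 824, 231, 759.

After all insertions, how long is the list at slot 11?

629 -> bucket 11
534 -> bucket 5
350 -> bucket 2
369 -> bucket 11 (collision)
67 -> bucket 0
503 -> bucket 4
179 -> bucket 12
824 -> bucket 11 (collision)
231 -> bucket 12 (collision)
759 -> bucket 11 (collision)
Final buckets:
0: 67
1: —
2: 350
3: —
4: 503
5: 534
6: —
7: —
8: —
9: —
10: —
11: 629 -> 369 -> 824 -> 759
12: 179 -> 231

4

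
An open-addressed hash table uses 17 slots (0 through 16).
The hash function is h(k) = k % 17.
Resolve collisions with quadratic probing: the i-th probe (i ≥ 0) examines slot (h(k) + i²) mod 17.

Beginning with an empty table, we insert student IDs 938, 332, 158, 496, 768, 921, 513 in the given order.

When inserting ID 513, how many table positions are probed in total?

5

Insert 938: h=3, slot 3 empty → index 3.
Insert 332: h=9, slot 9 empty → index 9.
Insert 158: h=5, slot 5 empty → index 5.
Insert 496: h=3, slot 3 occupied → index 4.
Insert 768: h=3, slots 3,4 occupied → index 7.
Insert 921: h=3, slots 3,4,7 occupied → index 12.
Insert 513: h=3, slots 3,4,7,12 occupied → index 2.
Table: [∅, ∅, 513, 938, 496, 158, ∅, 768, ∅, 332, ∅, ∅, 921, ∅, ∅, ∅, ∅]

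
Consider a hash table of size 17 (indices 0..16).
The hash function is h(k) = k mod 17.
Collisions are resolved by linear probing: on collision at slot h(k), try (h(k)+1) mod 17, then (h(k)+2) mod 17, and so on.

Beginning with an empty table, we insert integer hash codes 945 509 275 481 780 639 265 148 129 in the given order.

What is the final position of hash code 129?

Insert 945: h=10, slot 10 empty => index 10.
Insert 509: h=16, slot 16 empty => index 16.
Insert 275: h=3, slot 3 empty => index 3.
Insert 481: h=5, slot 5 empty => index 5.
Insert 780: h=15, slot 15 empty => index 15.
Insert 639: h=10, slot 10 occupied => index 11.
Insert 265: h=10, slots 10,11 occupied => index 12.
Insert 148: h=12, slot 12 occupied => index 13.
Insert 129: h=10, slots 10,11,12,13 occupied => index 14.
Table: [., ., ., 275, ., 481, ., ., ., ., 945, 639, 265, 148, 129, 780, 509]

14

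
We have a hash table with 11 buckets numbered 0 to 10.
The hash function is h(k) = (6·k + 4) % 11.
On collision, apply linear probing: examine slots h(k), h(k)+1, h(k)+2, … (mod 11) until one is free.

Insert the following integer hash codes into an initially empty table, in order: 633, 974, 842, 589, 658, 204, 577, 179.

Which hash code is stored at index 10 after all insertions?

589

633 hashes to 7; slot 7 is free → place at 7.
974 hashes to 7; 7 taken → place at 8.
842 hashes to 7; 7,8 taken → place at 9.
589 hashes to 7; 7,8,9 taken → place at 10.
658 hashes to 3; slot 3 is free → place at 3.
204 hashes to 7; 7,8,9,10 taken → place at 0.
577 hashes to 1; slot 1 is free → place at 1.
179 hashes to 0; 0,1 taken → place at 2.
Table: [204, 577, 179, 658, -, -, -, 633, 974, 842, 589]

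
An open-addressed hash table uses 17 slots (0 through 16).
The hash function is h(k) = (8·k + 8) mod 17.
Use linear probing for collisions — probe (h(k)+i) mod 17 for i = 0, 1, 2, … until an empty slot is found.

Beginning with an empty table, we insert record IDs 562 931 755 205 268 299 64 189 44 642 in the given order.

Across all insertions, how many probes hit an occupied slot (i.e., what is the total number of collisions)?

562: h=16 -> slot 16
931: h=10 -> slot 10
755: h=13 -> slot 13
205: h=16, probe 16,0 -> slot 0
268: h=10, probe 10,11 -> slot 11
299: h=3 -> slot 3
64: h=10, probe 10,11,12 -> slot 12
189: h=7 -> slot 7
44: h=3, probe 3,4 -> slot 4
642: h=10, probe 10,11,12,13,14 -> slot 14
Table: [205, —, —, 299, 44, —, —, 189, —, —, 931, 268, 64, 755, 642, —, 562]

9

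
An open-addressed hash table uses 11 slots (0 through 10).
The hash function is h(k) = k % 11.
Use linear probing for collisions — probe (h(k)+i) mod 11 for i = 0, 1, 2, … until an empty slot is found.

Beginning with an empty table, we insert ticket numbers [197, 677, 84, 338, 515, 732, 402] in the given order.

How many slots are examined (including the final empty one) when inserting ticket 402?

7

197 hashes to 10; slot 10 is free → place at 10.
677 hashes to 6; slot 6 is free → place at 6.
84 hashes to 7; slot 7 is free → place at 7.
338 hashes to 8; slot 8 is free → place at 8.
515 hashes to 9; slot 9 is free → place at 9.
732 hashes to 6; 6,7,8,9,10 taken → place at 0.
402 hashes to 6; 6,7,8,9,10,0 taken → place at 1.
Table: [732, 402, _, _, _, _, 677, 84, 338, 515, 197]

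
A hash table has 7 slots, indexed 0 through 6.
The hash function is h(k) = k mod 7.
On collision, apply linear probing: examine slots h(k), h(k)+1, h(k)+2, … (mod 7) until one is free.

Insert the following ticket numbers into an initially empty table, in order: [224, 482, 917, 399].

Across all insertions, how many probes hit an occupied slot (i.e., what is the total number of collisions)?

3

Insert 224: h=0, slot 0 empty => index 0.
Insert 482: h=6, slot 6 empty => index 6.
Insert 917: h=0, slot 0 occupied => index 1.
Insert 399: h=0, slots 0,1 occupied => index 2.
Table: [224, 917, 399, ., ., ., 482]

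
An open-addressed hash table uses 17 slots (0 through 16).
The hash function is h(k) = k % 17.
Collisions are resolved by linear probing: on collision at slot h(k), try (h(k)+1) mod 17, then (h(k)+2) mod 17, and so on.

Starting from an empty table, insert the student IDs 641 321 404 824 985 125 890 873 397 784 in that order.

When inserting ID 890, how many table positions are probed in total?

2

Insert 641: h=12, slot 12 empty -> index 12.
Insert 321: h=15, slot 15 empty -> index 15.
Insert 404: h=13, slot 13 empty -> index 13.
Insert 824: h=8, slot 8 empty -> index 8.
Insert 985: h=16, slot 16 empty -> index 16.
Insert 125: h=6, slot 6 empty -> index 6.
Insert 890: h=6, slot 6 occupied -> index 7.
Insert 873: h=6, slots 6,7,8 occupied -> index 9.
Insert 397: h=6, slots 6,7,8,9 occupied -> index 10.
Insert 784: h=2, slot 2 empty -> index 2.
Table: [∅, ∅, 784, ∅, ∅, ∅, 125, 890, 824, 873, 397, ∅, 641, 404, ∅, 321, 985]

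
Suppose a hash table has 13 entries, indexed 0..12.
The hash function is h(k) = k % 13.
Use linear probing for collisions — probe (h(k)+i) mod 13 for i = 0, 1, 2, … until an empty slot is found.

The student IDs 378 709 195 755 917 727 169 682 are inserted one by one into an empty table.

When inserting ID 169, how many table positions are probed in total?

378: h=1 -> slot 1
709: h=7 -> slot 7
195: h=0 -> slot 0
755: h=1, probe 1,2 -> slot 2
917: h=7, probe 7,8 -> slot 8
727: h=12 -> slot 12
169: h=0, probe 0,1,2,3 -> slot 3
682: h=6 -> slot 6
Table: [195, 378, 755, 169, _, _, 682, 709, 917, _, _, _, 727]

4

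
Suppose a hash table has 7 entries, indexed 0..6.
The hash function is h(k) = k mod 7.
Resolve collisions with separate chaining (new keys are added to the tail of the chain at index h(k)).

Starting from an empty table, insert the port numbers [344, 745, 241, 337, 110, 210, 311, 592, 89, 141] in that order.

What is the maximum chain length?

344 → bucket 1
745 → bucket 3
241 → bucket 3 (collision)
337 → bucket 1 (collision)
110 → bucket 5
210 → bucket 0
311 → bucket 3 (collision)
592 → bucket 4
89 → bucket 5 (collision)
141 → bucket 1 (collision)
Final buckets:
0: 210
1: 344 -> 337 -> 141
2: .
3: 745 -> 241 -> 311
4: 592
5: 110 -> 89
6: .

3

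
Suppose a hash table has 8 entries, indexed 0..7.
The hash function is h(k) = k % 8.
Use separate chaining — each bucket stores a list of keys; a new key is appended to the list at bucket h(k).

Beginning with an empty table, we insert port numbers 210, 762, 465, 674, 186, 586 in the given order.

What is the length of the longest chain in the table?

5

210 → bucket 2
762 → bucket 2 (collision)
465 → bucket 1
674 → bucket 2 (collision)
186 → bucket 2 (collision)
586 → bucket 2 (collision)
Final buckets:
0: _
1: 465
2: 210 -> 762 -> 674 -> 186 -> 586
3: _
4: _
5: _
6: _
7: _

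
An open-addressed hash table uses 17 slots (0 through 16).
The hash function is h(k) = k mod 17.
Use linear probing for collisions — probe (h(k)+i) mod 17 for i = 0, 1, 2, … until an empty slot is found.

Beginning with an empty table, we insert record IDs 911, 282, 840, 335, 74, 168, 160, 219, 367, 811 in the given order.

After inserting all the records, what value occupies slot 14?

911 hashes to 10; slot 10 is free => place at 10.
282 hashes to 10; 10 taken => place at 11.
840 hashes to 7; slot 7 is free => place at 7.
335 hashes to 12; slot 12 is free => place at 12.
74 hashes to 6; slot 6 is free => place at 6.
168 hashes to 15; slot 15 is free => place at 15.
160 hashes to 7; 7 taken => place at 8.
219 hashes to 15; 15 taken => place at 16.
367 hashes to 10; 10,11,12 taken => place at 13.
811 hashes to 12; 12,13 taken => place at 14.
Table: [∅, ∅, ∅, ∅, ∅, ∅, 74, 840, 160, ∅, 911, 282, 335, 367, 811, 168, 219]

811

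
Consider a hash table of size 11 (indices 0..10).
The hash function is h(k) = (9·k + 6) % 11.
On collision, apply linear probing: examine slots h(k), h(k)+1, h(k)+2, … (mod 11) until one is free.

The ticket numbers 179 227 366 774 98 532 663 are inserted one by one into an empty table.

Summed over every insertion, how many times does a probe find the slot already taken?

179: h=0 -> slot 0
227: h=3 -> slot 3
366: h=0, probe 0,1 -> slot 1
774: h=9 -> slot 9
98: h=8 -> slot 8
532: h=9, probe 9,10 -> slot 10
663: h=0, probe 0,1,2 -> slot 2
Table: [179, 366, 663, 227, ., ., ., ., 98, 774, 532]

4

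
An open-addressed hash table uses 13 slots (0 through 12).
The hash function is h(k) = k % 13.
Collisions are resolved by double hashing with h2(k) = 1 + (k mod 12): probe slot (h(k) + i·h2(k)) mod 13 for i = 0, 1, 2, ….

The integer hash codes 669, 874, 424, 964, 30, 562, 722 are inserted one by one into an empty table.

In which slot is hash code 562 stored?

Insert 669: h=6, slot 6 empty => index 6.
Insert 874: h=3, slot 3 empty => index 3.
Insert 424: h=8, slot 8 empty => index 8.
Insert 964: h=2, slot 2 empty => index 2.
Insert 30: h=4, slot 4 empty => index 4.
Insert 562: h=3, h2=11, slot 3 occupied => index 1.
Insert 722: h=7, slot 7 empty => index 7.
Table: [_, 562, 964, 874, 30, _, 669, 722, 424, _, _, _, _]

1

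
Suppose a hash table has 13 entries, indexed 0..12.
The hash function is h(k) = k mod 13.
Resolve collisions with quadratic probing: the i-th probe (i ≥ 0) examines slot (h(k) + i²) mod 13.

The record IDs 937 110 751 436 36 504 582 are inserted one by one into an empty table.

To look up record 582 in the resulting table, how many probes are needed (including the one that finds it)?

937: h=1 => slot 1
110: h=6 => slot 6
751: h=10 => slot 10
436: h=7 => slot 7
36: h=10, probe 10,11 => slot 11
504: h=10, probe 10,11,1,6,0 => slot 0
582: h=10, probe 10,11,1,6,0,9 => slot 9
Table: [504, 937, ., ., ., ., 110, 436, ., 582, 751, 36, .]
Lookup 582: h=10, probe 10,11,1,6,0,9 → found at 9.

6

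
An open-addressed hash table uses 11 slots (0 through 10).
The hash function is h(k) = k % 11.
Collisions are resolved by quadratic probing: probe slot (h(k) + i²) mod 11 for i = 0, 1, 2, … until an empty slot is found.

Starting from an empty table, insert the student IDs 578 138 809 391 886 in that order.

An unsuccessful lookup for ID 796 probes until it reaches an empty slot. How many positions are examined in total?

578 hashes to 6; slot 6 is free -> place at 6.
138 hashes to 6; 6 taken -> place at 7.
809 hashes to 6; 6,7 taken -> place at 10.
391 hashes to 6; 6,7,10 taken -> place at 4.
886 hashes to 6; 6,7,10,4 taken -> place at 0.
Table: [886, ∅, ∅, ∅, 391, ∅, 578, 138, ∅, ∅, 809]
Lookup 796: h=4, probe 4,5 → slot 5 empty, not found.

2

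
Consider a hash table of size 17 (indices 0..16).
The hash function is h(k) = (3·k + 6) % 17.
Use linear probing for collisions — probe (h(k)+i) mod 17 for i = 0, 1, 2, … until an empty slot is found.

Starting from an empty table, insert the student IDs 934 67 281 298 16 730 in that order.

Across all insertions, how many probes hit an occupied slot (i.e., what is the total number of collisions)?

7

934 hashes to 3; slot 3 is free → place at 3.
67 hashes to 3; 3 taken → place at 4.
281 hashes to 16; slot 16 is free → place at 16.
298 hashes to 16; 16 taken → place at 0.
16 hashes to 3; 3,4 taken → place at 5.
730 hashes to 3; 3,4,5 taken → place at 6.
Table: [298, _, _, 934, 67, 16, 730, _, _, _, _, _, _, _, _, _, 281]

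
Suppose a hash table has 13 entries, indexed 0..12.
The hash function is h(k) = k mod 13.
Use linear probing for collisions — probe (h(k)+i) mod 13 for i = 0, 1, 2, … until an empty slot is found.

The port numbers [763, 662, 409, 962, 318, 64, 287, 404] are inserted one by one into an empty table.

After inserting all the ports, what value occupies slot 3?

404

763: h=9 -> slot 9
662: h=12 -> slot 12
409: h=6 -> slot 6
962: h=0 -> slot 0
318: h=6, probe 6,7 -> slot 7
64: h=12, probe 12,0,1 -> slot 1
287: h=1, probe 1,2 -> slot 2
404: h=1, probe 1,2,3 -> slot 3
Table: [962, 64, 287, 404, —, —, 409, 318, —, 763, —, —, 662]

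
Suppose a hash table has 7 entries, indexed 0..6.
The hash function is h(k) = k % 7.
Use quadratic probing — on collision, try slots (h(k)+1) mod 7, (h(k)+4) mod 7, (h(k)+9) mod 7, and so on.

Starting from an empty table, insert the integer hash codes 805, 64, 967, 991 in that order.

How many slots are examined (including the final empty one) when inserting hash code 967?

805 hashes to 0; slot 0 is free => place at 0.
64 hashes to 1; slot 1 is free => place at 1.
967 hashes to 1; 1 taken => place at 2.
991 hashes to 4; slot 4 is free => place at 4.
Table: [805, 64, 967, ∅, 991, ∅, ∅]

2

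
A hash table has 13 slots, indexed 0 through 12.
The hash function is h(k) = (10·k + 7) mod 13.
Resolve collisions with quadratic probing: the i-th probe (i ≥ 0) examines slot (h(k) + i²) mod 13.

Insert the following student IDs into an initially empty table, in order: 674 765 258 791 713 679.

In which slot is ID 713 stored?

Insert 674: h=0, slot 0 empty -> index 0.
Insert 765: h=0, slot 0 occupied -> index 1.
Insert 258: h=0, slots 0,1 occupied -> index 4.
Insert 791: h=0, slots 0,1,4 occupied -> index 9.
Insert 713: h=0, slots 0,1,4,9 occupied -> index 3.
Insert 679: h=11, slot 11 empty -> index 11.
Table: [674, 765, _, 713, 258, _, _, _, _, 791, _, 679, _]

3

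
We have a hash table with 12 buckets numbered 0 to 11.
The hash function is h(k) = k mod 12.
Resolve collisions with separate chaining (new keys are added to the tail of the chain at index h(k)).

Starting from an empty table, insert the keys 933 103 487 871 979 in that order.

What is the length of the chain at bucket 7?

4

Insert 933: h=9, bucket 9 empty -> new chain.
Insert 103: h=7, bucket 7 empty -> new chain.
Insert 487: h=7, bucket 7 nonempty -> append to chain.
Insert 871: h=7, bucket 7 nonempty -> append to chain.
Insert 979: h=7, bucket 7 nonempty -> append to chain.
Final buckets:
0: _
1: _
2: _
3: _
4: _
5: _
6: _
7: 103 -> 487 -> 871 -> 979
8: _
9: 933
10: _
11: _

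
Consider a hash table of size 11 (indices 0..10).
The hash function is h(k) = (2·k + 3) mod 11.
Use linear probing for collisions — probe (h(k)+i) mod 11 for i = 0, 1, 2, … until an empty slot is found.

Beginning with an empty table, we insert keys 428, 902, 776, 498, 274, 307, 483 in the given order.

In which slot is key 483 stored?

428 hashes to 1; slot 1 is free -> place at 1.
902 hashes to 3; slot 3 is free -> place at 3.
776 hashes to 4; slot 4 is free -> place at 4.
498 hashes to 9; slot 9 is free -> place at 9.
274 hashes to 1; 1 taken -> place at 2.
307 hashes to 1; 1,2,3,4 taken -> place at 5.
483 hashes to 1; 1,2,3,4,5 taken -> place at 6.
Table: [-, 428, 274, 902, 776, 307, 483, -, -, 498, -]

6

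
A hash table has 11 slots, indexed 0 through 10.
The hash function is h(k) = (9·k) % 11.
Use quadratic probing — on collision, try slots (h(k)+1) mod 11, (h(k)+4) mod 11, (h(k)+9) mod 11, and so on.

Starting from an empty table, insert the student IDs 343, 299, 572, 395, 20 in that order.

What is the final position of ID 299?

343: h=7 => slot 7
299: h=7, probe 7,8 => slot 8
572: h=0 => slot 0
395: h=2 => slot 2
20: h=4 => slot 4
Table: [572, —, 395, —, 20, —, —, 343, 299, —, —]

8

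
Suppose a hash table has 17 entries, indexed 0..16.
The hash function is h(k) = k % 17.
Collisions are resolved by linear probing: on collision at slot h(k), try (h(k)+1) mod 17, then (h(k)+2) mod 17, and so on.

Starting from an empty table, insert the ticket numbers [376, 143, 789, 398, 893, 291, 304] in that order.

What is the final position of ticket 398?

9

376: h=2 => slot 2
143: h=7 => slot 7
789: h=7, probe 7,8 => slot 8
398: h=7, probe 7,8,9 => slot 9
893: h=9, probe 9,10 => slot 10
291: h=2, probe 2,3 => slot 3
304: h=15 => slot 15
Table: [∅, ∅, 376, 291, ∅, ∅, ∅, 143, 789, 398, 893, ∅, ∅, ∅, ∅, 304, ∅]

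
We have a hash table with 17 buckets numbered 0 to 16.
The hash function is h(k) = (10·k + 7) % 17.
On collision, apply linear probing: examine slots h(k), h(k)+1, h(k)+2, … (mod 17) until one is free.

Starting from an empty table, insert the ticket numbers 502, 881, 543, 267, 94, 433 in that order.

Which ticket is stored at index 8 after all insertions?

267

Insert 502: h=12, slot 12 empty → index 12.
Insert 881: h=11, slot 11 empty → index 11.
Insert 543: h=14, slot 14 empty → index 14.
Insert 267: h=8, slot 8 empty → index 8.
Insert 94: h=12, slot 12 occupied → index 13.
Insert 433: h=2, slot 2 empty → index 2.
Table: [., ., 433, ., ., ., ., ., 267, ., ., 881, 502, 94, 543, ., .]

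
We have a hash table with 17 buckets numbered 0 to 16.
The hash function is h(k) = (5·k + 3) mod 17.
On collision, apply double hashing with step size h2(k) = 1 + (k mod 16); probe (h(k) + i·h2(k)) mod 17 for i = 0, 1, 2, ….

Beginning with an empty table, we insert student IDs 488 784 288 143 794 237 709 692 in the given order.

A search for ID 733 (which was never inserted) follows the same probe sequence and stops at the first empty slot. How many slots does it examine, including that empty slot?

488 hashes to 12; slot 12 is free => place at 12.
784 hashes to 13; slot 13 is free => place at 13.
288 hashes to 15; slot 15 is free => place at 15.
143 hashes to 4; slot 4 is free => place at 4.
794 hashes to 12, h2=11; 12 taken => place at 6.
237 hashes to 15, h2=14; 15,12 taken => place at 9.
709 hashes to 12, h2=6; 12 taken => place at 1.
692 hashes to 12, h2=5; 12 taken => place at 0.
Table: [692, 709, _, _, 143, _, 794, _, _, 237, _, _, 488, 784, _, 288, _]
Lookup 733: h=13, h2=14, probe 13,10 → slot 10 empty, not found.

2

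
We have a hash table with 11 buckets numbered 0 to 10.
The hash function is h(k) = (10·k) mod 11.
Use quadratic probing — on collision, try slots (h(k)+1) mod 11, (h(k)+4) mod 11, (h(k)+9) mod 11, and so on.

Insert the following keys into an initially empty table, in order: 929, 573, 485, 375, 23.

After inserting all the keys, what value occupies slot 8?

23

929 hashes to 6; slot 6 is free -> place at 6.
573 hashes to 10; slot 10 is free -> place at 10.
485 hashes to 10; 10 taken -> place at 0.
375 hashes to 10; 10,0 taken -> place at 3.
23 hashes to 10; 10,0,3 taken -> place at 8.
Table: [485, -, -, 375, -, -, 929, -, 23, -, 573]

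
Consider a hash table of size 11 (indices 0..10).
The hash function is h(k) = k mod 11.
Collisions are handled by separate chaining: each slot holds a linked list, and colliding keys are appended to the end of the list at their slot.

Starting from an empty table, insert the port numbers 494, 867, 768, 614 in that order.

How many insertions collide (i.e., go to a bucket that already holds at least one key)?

2

494 → bucket 10
867 → bucket 9
768 → bucket 9 (collision)
614 → bucket 9 (collision)
Final buckets:
0: _
1: _
2: _
3: _
4: _
5: _
6: _
7: _
8: _
9: 867 -> 768 -> 614
10: 494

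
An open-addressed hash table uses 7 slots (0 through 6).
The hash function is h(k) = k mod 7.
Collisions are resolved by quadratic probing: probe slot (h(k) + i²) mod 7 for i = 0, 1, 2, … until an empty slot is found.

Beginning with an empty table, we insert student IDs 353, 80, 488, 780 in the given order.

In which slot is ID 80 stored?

353 hashes to 3; slot 3 is free -> place at 3.
80 hashes to 3; 3 taken -> place at 4.
488 hashes to 5; slot 5 is free -> place at 5.
780 hashes to 3; 3,4 taken -> place at 0.
Table: [780, ∅, ∅, 353, 80, 488, ∅]

4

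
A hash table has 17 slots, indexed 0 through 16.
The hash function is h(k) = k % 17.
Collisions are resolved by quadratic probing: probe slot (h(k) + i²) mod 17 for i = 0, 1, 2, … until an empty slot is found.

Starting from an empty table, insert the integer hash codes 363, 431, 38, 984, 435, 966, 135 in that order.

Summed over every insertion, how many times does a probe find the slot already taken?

1

Insert 363: h=6, slot 6 empty → index 6.
Insert 431: h=6, slot 6 occupied → index 7.
Insert 38: h=4, slot 4 empty → index 4.
Insert 984: h=15, slot 15 empty → index 15.
Insert 435: h=10, slot 10 empty → index 10.
Insert 966: h=14, slot 14 empty → index 14.
Insert 135: h=16, slot 16 empty → index 16.
Table: [-, -, -, -, 38, -, 363, 431, -, -, 435, -, -, -, 966, 984, 135]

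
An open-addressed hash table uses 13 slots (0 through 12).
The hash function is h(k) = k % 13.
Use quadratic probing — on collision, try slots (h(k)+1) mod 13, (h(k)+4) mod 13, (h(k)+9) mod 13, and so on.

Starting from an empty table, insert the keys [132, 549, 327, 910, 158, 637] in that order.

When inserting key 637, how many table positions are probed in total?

132: h=2 → slot 2
549: h=3 → slot 3
327: h=2, probe 2,3,6 → slot 6
910: h=0 → slot 0
158: h=2, probe 2,3,6,11 → slot 11
637: h=0, probe 0,1 → slot 1
Table: [910, 637, 132, 549, ., ., 327, ., ., ., ., 158, .]

2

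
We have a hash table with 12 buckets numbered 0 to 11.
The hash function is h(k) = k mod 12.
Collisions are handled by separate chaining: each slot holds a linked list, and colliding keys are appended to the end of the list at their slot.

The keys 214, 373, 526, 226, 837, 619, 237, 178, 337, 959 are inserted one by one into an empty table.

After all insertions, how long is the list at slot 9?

2

214 → bucket 10
373 → bucket 1
526 → bucket 10 (collision)
226 → bucket 10 (collision)
837 → bucket 9
619 → bucket 7
237 → bucket 9 (collision)
178 → bucket 10 (collision)
337 → bucket 1 (collision)
959 → bucket 11
Final buckets:
0: ∅
1: 373 -> 337
2: ∅
3: ∅
4: ∅
5: ∅
6: ∅
7: 619
8: ∅
9: 837 -> 237
10: 214 -> 526 -> 226 -> 178
11: 959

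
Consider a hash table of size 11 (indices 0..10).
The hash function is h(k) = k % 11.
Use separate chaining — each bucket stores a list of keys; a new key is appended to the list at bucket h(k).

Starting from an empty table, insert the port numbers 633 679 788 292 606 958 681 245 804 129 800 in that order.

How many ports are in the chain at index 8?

Insert 633: h=6, bucket 6 empty -> new chain.
Insert 679: h=8, bucket 8 empty -> new chain.
Insert 788: h=7, bucket 7 empty -> new chain.
Insert 292: h=6, bucket 6 nonempty -> append to chain.
Insert 606: h=1, bucket 1 empty -> new chain.
Insert 958: h=1, bucket 1 nonempty -> append to chain.
Insert 681: h=10, bucket 10 empty -> new chain.
Insert 245: h=3, bucket 3 empty -> new chain.
Insert 804: h=1, bucket 1 nonempty -> append to chain.
Insert 129: h=8, bucket 8 nonempty -> append to chain.
Insert 800: h=8, bucket 8 nonempty -> append to chain.
Final buckets:
0: ∅
1: 606 -> 958 -> 804
2: ∅
3: 245
4: ∅
5: ∅
6: 633 -> 292
7: 788
8: 679 -> 129 -> 800
9: ∅
10: 681

3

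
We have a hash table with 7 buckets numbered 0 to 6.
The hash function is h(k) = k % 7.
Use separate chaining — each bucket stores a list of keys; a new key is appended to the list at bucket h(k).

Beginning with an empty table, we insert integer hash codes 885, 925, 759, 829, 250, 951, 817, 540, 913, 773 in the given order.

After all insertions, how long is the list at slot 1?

2

Insert 885: h=3, bucket 3 empty -> new chain.
Insert 925: h=1, bucket 1 empty -> new chain.
Insert 759: h=3, bucket 3 nonempty -> append to chain.
Insert 829: h=3, bucket 3 nonempty -> append to chain.
Insert 250: h=5, bucket 5 empty -> new chain.
Insert 951: h=6, bucket 6 empty -> new chain.
Insert 817: h=5, bucket 5 nonempty -> append to chain.
Insert 540: h=1, bucket 1 nonempty -> append to chain.
Insert 913: h=3, bucket 3 nonempty -> append to chain.
Insert 773: h=3, bucket 3 nonempty -> append to chain.
Final buckets:
0: -
1: 925 -> 540
2: -
3: 885 -> 759 -> 829 -> 913 -> 773
4: -
5: 250 -> 817
6: 951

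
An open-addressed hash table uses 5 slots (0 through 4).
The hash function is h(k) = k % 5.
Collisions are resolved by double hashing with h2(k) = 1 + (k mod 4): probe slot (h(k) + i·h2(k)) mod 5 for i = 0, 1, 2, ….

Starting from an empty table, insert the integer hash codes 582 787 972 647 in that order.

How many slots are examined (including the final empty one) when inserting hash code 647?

3

582 hashes to 2; slot 2 is free => place at 2.
787 hashes to 2, h2=4; 2 taken => place at 1.
972 hashes to 2, h2=1; 2 taken => place at 3.
647 hashes to 2, h2=4; 2,1 taken => place at 0.
Table: [647, 787, 582, 972, _]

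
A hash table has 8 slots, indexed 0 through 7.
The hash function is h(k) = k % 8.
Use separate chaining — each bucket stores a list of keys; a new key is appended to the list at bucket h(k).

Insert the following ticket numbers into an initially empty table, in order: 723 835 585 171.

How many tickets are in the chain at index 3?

723 → bucket 3
835 → bucket 3 (collision)
585 → bucket 1
171 → bucket 3 (collision)
Final buckets:
0: .
1: 585
2: .
3: 723 -> 835 -> 171
4: .
5: .
6: .
7: .

3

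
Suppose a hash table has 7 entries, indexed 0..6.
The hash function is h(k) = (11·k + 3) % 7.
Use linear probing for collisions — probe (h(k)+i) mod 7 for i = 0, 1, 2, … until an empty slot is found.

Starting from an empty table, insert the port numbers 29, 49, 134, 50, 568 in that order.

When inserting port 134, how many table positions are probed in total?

2

29: h=0 -> slot 0
49: h=3 -> slot 3
134: h=0, probe 0,1 -> slot 1
50: h=0, probe 0,1,2 -> slot 2
568: h=0, probe 0,1,2,3,4 -> slot 4
Table: [29, 134, 50, 49, 568, ., .]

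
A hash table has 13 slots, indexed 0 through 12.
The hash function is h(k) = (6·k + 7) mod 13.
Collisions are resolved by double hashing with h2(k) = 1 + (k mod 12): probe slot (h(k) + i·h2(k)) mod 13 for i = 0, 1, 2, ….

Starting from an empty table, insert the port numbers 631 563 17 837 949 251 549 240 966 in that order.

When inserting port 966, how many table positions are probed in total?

4

Insert 631: h=10, slot 10 empty => index 10.
Insert 563: h=5, slot 5 empty => index 5.
Insert 17: h=5, h2=6, slot 5 occupied => index 11.
Insert 837: h=11, h2=10, slot 11 occupied => index 8.
Insert 949: h=7, slot 7 empty => index 7.
Insert 251: h=5, h2=12, slot 5 occupied => index 4.
Insert 549: h=12, slot 12 empty => index 12.
Insert 240: h=4, h2=1, slots 4,5 occupied => index 6.
Insert 966: h=5, h2=7, slots 5,12,6 occupied => index 0.
Table: [966, ., ., ., 251, 563, 240, 949, 837, ., 631, 17, 549]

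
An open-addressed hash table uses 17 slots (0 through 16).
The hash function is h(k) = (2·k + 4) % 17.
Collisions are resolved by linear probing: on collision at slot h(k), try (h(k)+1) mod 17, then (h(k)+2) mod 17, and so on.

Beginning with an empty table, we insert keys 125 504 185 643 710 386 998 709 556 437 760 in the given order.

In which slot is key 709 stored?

14

Insert 125: h=16, slot 16 empty => index 16.
Insert 504: h=9, slot 9 empty => index 9.
Insert 185: h=0, slot 0 empty => index 0.
Insert 643: h=15, slot 15 empty => index 15.
Insert 710: h=13, slot 13 empty => index 13.
Insert 386: h=11, slot 11 empty => index 11.
Insert 998: h=11, slot 11 occupied => index 12.
Insert 709: h=11, slots 11,12,13 occupied => index 14.
Insert 556: h=11, slots 11,12,13,14,15,16,0 occupied => index 1.
Insert 437: h=11, slots 11,12,13,14,15,16,0,1 occupied => index 2.
Insert 760: h=11, slots 11,12,13,14,15,16,0,1,2 occupied => index 3.
Table: [185, 556, 437, 760, —, —, —, —, —, 504, —, 386, 998, 710, 709, 643, 125]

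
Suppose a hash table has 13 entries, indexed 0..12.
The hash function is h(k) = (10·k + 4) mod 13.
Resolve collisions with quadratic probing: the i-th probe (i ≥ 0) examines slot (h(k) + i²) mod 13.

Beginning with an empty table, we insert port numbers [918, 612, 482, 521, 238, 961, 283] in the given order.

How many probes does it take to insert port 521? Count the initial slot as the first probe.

3

Insert 918: h=6, slot 6 empty => index 6.
Insert 612: h=1, slot 1 empty => index 1.
Insert 482: h=1, slot 1 occupied => index 2.
Insert 521: h=1, slots 1,2 occupied => index 5.
Insert 238: h=5, slots 5,6 occupied => index 9.
Insert 961: h=7, slot 7 empty => index 7.
Insert 283: h=0, slot 0 empty => index 0.
Table: [283, 612, 482, ∅, ∅, 521, 918, 961, ∅, 238, ∅, ∅, ∅]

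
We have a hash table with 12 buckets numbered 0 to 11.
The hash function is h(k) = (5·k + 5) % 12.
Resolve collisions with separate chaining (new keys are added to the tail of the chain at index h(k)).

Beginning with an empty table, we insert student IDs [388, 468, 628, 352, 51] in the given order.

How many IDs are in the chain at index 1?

388 → bucket 1
468 → bucket 5
628 → bucket 1 (collision)
352 → bucket 1 (collision)
51 → bucket 8
Final buckets:
0: —
1: 388 -> 628 -> 352
2: —
3: —
4: —
5: 468
6: —
7: —
8: 51
9: —
10: —
11: —

3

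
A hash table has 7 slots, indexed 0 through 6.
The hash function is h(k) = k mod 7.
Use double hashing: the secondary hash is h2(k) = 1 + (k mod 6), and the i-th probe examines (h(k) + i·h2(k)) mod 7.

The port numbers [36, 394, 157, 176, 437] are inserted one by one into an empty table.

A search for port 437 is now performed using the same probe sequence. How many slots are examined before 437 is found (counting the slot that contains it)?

4

36 hashes to 1; slot 1 is free => place at 1.
394 hashes to 2; slot 2 is free => place at 2.
157 hashes to 3; slot 3 is free => place at 3.
176 hashes to 1, h2=3; 1 taken => place at 4.
437 hashes to 3, h2=6; 3,2,1 taken => place at 0.
Table: [437, 36, 394, 157, 176, _, _]
Lookup 437: h=3, h2=6, probe 3,2,1,0 → found at 0.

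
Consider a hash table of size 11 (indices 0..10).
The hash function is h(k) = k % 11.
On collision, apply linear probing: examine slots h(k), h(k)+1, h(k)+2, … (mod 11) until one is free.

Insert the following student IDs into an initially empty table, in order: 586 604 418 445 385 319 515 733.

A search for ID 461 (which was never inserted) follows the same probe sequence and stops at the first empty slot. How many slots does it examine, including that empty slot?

586: h=3 => slot 3
604: h=10 => slot 10
418: h=0 => slot 0
445: h=5 => slot 5
385: h=0, probe 0,1 => slot 1
319: h=0, probe 0,1,2 => slot 2
515: h=9 => slot 9
733: h=7 => slot 7
Table: [418, 385, 319, 586, -, 445, -, 733, -, 515, 604]
Lookup 461: h=10, probe 10,0,1,2,3,4 → slot 4 empty, not found.

6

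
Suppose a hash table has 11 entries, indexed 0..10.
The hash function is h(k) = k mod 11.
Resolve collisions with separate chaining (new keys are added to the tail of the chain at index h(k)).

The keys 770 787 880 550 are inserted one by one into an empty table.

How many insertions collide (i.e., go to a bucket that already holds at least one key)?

770 → bucket 0
787 → bucket 6
880 → bucket 0 (collision)
550 → bucket 0 (collision)
Final buckets:
0: 770 -> 880 -> 550
1: —
2: —
3: —
4: —
5: —
6: 787
7: —
8: —
9: —
10: —

2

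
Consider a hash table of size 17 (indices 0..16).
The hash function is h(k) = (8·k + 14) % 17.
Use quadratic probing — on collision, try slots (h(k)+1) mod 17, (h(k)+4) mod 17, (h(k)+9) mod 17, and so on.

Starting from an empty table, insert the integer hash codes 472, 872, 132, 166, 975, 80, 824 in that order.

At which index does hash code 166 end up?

8

472: h=16 → slot 16
872: h=3 → slot 3
132: h=16, probe 16,0 → slot 0
166: h=16, probe 16,0,3,8 → slot 8
975: h=11 → slot 11
80: h=8, probe 8,9 → slot 9
824: h=10 → slot 10
Table: [132, ∅, ∅, 872, ∅, ∅, ∅, ∅, 166, 80, 824, 975, ∅, ∅, ∅, ∅, 472]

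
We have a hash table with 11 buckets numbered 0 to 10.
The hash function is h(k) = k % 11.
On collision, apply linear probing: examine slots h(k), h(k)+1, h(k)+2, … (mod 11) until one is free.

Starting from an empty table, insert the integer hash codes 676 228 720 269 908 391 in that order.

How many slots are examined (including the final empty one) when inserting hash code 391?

5

676 hashes to 5; slot 5 is free -> place at 5.
228 hashes to 8; slot 8 is free -> place at 8.
720 hashes to 5; 5 taken -> place at 6.
269 hashes to 5; 5,6 taken -> place at 7.
908 hashes to 6; 6,7,8 taken -> place at 9.
391 hashes to 6; 6,7,8,9 taken -> place at 10.
Table: [∅, ∅, ∅, ∅, ∅, 676, 720, 269, 228, 908, 391]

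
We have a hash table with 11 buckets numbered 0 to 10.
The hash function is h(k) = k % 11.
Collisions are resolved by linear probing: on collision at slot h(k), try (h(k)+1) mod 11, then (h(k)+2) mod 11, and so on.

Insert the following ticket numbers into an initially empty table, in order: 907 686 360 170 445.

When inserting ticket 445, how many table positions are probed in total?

3

907: h=5 → slot 5
686: h=4 → slot 4
360: h=8 → slot 8
170: h=5, probe 5,6 → slot 6
445: h=5, probe 5,6,7 → slot 7
Table: [., ., ., ., 686, 907, 170, 445, 360, ., .]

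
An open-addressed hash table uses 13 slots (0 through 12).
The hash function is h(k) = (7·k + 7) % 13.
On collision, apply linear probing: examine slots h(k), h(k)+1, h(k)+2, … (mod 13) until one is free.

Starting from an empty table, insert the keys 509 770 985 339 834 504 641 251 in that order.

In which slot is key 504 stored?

0

509 hashes to 8; slot 8 is free -> place at 8.
770 hashes to 2; slot 2 is free -> place at 2.
985 hashes to 12; slot 12 is free -> place at 12.
339 hashes to 1; slot 1 is free -> place at 1.
834 hashes to 8; 8 taken -> place at 9.
504 hashes to 12; 12 taken -> place at 0.
641 hashes to 9; 9 taken -> place at 10.
251 hashes to 9; 9,10 taken -> place at 11.
Table: [504, 339, 770, -, -, -, -, -, 509, 834, 641, 251, 985]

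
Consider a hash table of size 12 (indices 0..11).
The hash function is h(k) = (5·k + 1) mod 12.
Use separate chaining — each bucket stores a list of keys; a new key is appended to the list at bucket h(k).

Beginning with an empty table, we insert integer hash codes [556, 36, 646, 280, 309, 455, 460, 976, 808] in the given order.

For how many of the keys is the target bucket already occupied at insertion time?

556 → bucket 9
36 → bucket 1
646 → bucket 3
280 → bucket 9 (collision)
309 → bucket 10
455 → bucket 8
460 → bucket 9 (collision)
976 → bucket 9 (collision)
808 → bucket 9 (collision)
Final buckets:
0: _
1: 36
2: _
3: 646
4: _
5: _
6: _
7: _
8: 455
9: 556 -> 280 -> 460 -> 976 -> 808
10: 309
11: _

4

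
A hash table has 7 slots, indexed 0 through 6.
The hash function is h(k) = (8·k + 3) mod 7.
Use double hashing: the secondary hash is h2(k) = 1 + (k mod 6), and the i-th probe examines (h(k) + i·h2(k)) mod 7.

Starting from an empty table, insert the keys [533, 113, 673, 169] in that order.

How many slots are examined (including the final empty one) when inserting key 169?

533 hashes to 4; slot 4 is free => place at 4.
113 hashes to 4, h2=6; 4 taken => place at 3.
673 hashes to 4, h2=2; 4 taken => place at 6.
169 hashes to 4, h2=2; 4,6 taken => place at 1.
Table: [_, 169, _, 113, 533, _, 673]

3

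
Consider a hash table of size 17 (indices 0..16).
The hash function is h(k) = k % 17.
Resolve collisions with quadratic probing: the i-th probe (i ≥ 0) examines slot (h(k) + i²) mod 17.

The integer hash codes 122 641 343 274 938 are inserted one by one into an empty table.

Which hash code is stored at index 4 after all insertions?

343

122 hashes to 3; slot 3 is free -> place at 3.
641 hashes to 12; slot 12 is free -> place at 12.
343 hashes to 3; 3 taken -> place at 4.
274 hashes to 2; slot 2 is free -> place at 2.
938 hashes to 3; 3,4 taken -> place at 7.
Table: [-, -, 274, 122, 343, -, -, 938, -, -, -, -, 641, -, -, -, -]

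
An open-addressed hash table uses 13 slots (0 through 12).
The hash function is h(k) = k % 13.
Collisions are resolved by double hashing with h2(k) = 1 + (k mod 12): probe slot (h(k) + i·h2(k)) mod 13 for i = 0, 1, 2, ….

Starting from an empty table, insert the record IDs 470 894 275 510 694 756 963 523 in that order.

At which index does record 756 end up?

4

470 hashes to 2; slot 2 is free => place at 2.
894 hashes to 10; slot 10 is free => place at 10.
275 hashes to 2, h2=12; 2 taken => place at 1.
510 hashes to 3; slot 3 is free => place at 3.
694 hashes to 5; slot 5 is free => place at 5.
756 hashes to 2, h2=1; 2,3 taken => place at 4.
963 hashes to 1, h2=4; 1,5 taken => place at 9.
523 hashes to 3, h2=8; 3 taken => place at 11.
Table: [-, 275, 470, 510, 756, 694, -, -, -, 963, 894, 523, -]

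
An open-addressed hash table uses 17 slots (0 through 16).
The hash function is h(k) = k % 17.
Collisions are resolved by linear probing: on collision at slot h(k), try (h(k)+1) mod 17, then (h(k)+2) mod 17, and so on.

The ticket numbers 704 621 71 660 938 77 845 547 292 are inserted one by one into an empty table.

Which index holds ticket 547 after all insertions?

704: h=7 → slot 7
621: h=9 → slot 9
71: h=3 → slot 3
660: h=14 → slot 14
938: h=3, probe 3,4 → slot 4
77: h=9, probe 9,10 → slot 10
845: h=12 → slot 12
547: h=3, probe 3,4,5 → slot 5
292: h=3, probe 3,4,5,6 → slot 6
Table: [_, _, _, 71, 938, 547, 292, 704, _, 621, 77, _, 845, _, 660, _, _]

5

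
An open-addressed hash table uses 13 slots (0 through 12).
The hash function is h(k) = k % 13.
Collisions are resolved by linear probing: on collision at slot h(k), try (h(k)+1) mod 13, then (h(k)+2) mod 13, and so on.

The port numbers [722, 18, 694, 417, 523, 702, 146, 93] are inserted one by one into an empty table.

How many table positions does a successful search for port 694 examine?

2

722 hashes to 7; slot 7 is free -> place at 7.
18 hashes to 5; slot 5 is free -> place at 5.
694 hashes to 5; 5 taken -> place at 6.
417 hashes to 1; slot 1 is free -> place at 1.
523 hashes to 3; slot 3 is free -> place at 3.
702 hashes to 0; slot 0 is free -> place at 0.
146 hashes to 3; 3 taken -> place at 4.
93 hashes to 2; slot 2 is free -> place at 2.
Table: [702, 417, 93, 523, 146, 18, 694, 722, ∅, ∅, ∅, ∅, ∅]
Lookup 694: h=5, probe 5,6 → found at 6.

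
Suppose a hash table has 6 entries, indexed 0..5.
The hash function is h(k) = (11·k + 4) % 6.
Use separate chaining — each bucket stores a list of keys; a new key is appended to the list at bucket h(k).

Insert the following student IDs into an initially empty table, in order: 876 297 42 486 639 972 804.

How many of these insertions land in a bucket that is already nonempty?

Insert 876: h=4, bucket 4 empty → new chain.
Insert 297: h=1, bucket 1 empty → new chain.
Insert 42: h=4, bucket 4 nonempty → append to chain.
Insert 486: h=4, bucket 4 nonempty → append to chain.
Insert 639: h=1, bucket 1 nonempty → append to chain.
Insert 972: h=4, bucket 4 nonempty → append to chain.
Insert 804: h=4, bucket 4 nonempty → append to chain.
Final buckets:
0: -
1: 297 -> 639
2: -
3: -
4: 876 -> 42 -> 486 -> 972 -> 804
5: -

5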